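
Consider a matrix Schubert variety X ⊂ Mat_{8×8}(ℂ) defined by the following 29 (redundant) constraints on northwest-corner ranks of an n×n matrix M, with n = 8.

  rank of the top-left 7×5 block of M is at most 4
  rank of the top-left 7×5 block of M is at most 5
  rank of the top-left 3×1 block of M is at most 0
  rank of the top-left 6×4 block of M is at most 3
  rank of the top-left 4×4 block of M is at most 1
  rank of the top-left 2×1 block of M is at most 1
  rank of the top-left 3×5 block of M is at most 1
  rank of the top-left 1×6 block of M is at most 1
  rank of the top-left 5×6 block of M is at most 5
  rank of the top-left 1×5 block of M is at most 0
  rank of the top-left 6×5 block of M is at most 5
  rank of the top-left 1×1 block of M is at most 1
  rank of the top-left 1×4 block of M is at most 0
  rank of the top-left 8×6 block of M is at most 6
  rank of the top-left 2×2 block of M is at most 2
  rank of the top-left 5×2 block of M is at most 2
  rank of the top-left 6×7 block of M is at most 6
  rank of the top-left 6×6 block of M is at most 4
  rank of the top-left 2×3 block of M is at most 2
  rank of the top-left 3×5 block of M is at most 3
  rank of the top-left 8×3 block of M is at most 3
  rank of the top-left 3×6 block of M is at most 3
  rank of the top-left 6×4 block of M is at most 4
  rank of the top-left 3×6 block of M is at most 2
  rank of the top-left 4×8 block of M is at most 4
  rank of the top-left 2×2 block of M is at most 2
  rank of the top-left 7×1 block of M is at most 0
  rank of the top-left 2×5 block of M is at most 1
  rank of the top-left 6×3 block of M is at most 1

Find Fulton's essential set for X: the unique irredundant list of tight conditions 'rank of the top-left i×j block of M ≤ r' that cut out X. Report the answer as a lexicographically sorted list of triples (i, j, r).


Recovering R(i,j) via the rank-extension bound from the 29 conditions:

  row 1: 0, 0, 0, 0, 0, 1, 1, 1
  row 2: 0, 1, 1, 1, 1, 2, 2, 2
  row 3: 0, 1, 1, 1, 1, 2, 3, 3
  row 4: 0, 1, 1, 1, 2, 3, 4, 4
  row 5: 0, 1, 1, 2, 3, 4, 5, 5
  row 6: 0, 1, 1, 2, 3, 4, 5, 6
  row 7: 0, 1, 2, 3, 4, 5, 6, 7
  row 8: 1, 2, 3, 4, 5, 6, 7, 8

so w = (6, 2, 7, 5, 4, 8, 3, 1).

|D(w)|=18, |Ess(w)|=5:

[(1, 5, 0), (3, 5, 1), (4, 4, 1), (6, 3, 1), (7, 1, 0)]


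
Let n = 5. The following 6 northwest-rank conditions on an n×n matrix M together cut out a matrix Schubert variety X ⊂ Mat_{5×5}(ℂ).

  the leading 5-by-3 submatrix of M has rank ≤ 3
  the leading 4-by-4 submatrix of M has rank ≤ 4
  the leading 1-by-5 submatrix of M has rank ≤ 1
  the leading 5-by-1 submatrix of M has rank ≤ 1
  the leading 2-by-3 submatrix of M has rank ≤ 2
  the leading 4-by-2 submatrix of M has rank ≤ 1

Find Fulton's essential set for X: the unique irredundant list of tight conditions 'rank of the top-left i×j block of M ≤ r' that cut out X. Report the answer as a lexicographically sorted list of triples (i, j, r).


Propagating the 6 rank bounds to every northwest block:

  R[1]: 1 | 1 | 1 | 1 | 1
  R[2]: 1 | 1 | 2 | 2 | 2
  R[3]: 1 | 1 | 2 | 3 | 3
  R[4]: 1 | 1 | 2 | 3 | 4
  R[5]: 1 | 2 | 3 | 4 | 5

giving w = (1, 3, 4, 5, 2) via Δ²R.

1 SE-corner of the 3-cell Rothe diagram gives Ess(w):

[(4, 2, 1)]


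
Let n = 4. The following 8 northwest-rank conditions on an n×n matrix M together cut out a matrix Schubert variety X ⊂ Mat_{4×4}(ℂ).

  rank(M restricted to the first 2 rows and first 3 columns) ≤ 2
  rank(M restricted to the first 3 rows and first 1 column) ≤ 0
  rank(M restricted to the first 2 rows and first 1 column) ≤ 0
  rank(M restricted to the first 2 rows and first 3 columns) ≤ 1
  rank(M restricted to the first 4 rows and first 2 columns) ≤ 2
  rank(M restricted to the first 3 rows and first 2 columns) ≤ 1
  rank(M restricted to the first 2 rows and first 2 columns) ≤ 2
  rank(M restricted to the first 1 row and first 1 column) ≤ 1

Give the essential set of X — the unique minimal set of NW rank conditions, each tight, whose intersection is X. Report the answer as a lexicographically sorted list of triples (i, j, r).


The tightest implied rank at each (i,j), from the 8 conditions:

  R[1]: 0, 1, 1, 1
  R[2]: 0, 1, 1, 2
  R[3]: 0, 1, 2, 3
  R[4]: 1, 2, 3, 4

hence w(1..4) = (2, 4, 3, 1).

2 SE-corners of the 4-cell Rothe diagram give Ess(w):

[(2, 3, 1), (3, 1, 0)]


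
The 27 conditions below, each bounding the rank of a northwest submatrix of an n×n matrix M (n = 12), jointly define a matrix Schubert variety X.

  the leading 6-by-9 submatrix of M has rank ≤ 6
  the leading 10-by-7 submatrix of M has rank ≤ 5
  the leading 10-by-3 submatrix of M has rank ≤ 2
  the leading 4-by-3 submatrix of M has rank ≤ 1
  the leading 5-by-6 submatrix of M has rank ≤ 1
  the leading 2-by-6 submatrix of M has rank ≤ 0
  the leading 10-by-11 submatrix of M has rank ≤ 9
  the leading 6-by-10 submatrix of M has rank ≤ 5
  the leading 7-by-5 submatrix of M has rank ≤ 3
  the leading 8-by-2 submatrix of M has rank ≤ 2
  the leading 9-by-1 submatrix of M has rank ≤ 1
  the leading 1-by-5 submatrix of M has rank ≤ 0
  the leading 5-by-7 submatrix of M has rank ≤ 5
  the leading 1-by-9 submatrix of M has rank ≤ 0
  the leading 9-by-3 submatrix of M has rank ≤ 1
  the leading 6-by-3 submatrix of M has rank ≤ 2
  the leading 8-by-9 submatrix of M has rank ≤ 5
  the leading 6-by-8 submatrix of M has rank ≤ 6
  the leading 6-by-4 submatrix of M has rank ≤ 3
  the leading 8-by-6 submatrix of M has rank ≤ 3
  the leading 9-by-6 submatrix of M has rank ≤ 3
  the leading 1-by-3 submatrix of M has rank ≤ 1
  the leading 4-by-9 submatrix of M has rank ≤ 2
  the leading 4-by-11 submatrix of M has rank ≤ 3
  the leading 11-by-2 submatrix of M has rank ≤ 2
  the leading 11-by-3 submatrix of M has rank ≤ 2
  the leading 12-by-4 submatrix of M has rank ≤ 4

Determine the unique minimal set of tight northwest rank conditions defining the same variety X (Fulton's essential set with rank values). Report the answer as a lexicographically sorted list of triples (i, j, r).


Reconstructing r_w from the 27 given conditions:

  R[1]: 0, 0, 0, 0, 0, 0, 0, 0, 0, 1, 1, 1
  R[2]: 0, 0, 0, 0, 0, 0, 1, 1, 1, 2, 2, 2
  R[3]: 1, 1, 1, 1, 1, 1, 2, 2, 2, 3, 3, 3
  R[4]: 1, 1, 1, 1, 1, 1, 2, 2, 2, 3, 3, 4
  R[5]: 1, 1, 1, 1, 1, 1, 2, 3, 3, 4, 4, 5
  R[6]: 1, 1, 1, 2, 2, 2, 3, 4, 4, 5, 5, 6
  R[7]: 1, 1, 1, 2, 3, 3, 4, 5, 5, 6, 6, 7
  R[8]: 1, 1, 1, 2, 3, 3, 4, 5, 5, 6, 7, 8
  R[9]: 1, 1, 1, 2, 3, 3, 4, 5, 6, 7, 8, 9
  R[10]: 1, 2, 2, 3, 4, 4, 5, 6, 7, 8, 9, 10
  R[11]: 1, 2, 2, 3, 4, 5, 6, 7, 8, 9, 10, 11
  R[12]: 1, 2, 3, 4, 5, 6, 7, 8, 9, 10, 11, 12

the unique w with this rank table is (10, 7, 1, 12, 8, 4, 5, 11, 9, 2, 6, 3).

9 SE-corners of the 40-cell Rothe diagram give Ess(w):

[(1, 9, 0), (2, 6, 0), (4, 9, 2), (4, 11, 3), (5, 6, 1), (8, 9, 5), (9, 3, 1), (9, 6, 3), (11, 3, 2)]


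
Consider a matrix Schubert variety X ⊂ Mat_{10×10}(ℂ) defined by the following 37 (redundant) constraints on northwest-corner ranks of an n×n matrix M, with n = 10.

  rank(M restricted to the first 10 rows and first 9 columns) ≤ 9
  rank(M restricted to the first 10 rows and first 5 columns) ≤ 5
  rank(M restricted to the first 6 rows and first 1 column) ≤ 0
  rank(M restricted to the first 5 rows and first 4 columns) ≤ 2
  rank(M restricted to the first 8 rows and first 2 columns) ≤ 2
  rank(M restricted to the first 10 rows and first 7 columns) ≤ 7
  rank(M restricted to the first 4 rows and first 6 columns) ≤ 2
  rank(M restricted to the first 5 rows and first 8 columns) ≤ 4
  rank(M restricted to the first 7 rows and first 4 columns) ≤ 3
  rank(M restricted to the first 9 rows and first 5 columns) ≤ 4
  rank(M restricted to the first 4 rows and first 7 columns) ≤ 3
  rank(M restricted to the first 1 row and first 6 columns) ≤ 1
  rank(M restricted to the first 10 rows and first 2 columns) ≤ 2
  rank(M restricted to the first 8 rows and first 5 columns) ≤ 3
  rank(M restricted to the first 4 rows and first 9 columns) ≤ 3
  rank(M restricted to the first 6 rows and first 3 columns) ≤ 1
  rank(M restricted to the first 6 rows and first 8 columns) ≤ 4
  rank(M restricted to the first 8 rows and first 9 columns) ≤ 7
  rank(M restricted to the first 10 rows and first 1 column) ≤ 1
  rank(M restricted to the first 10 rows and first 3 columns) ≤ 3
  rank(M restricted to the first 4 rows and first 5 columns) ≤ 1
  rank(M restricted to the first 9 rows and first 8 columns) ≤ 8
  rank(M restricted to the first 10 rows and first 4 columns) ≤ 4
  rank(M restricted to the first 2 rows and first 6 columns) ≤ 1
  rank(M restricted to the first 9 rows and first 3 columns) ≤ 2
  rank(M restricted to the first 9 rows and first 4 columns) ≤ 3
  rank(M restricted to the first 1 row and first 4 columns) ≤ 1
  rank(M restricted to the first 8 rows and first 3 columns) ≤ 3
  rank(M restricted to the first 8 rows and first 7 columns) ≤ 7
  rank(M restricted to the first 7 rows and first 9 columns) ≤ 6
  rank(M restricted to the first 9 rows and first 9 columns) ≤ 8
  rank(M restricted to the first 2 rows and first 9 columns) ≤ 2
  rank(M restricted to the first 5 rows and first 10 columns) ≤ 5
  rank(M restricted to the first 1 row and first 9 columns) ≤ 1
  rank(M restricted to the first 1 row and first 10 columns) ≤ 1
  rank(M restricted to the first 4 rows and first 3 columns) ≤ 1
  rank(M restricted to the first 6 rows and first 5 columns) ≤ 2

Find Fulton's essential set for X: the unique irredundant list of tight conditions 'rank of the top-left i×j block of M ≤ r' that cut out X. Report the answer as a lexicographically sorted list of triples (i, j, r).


Computing R[i][j] = min implied NW-rank bound (n=10, 37 conditions):

  i=1: 0  1  1  1  1  1  1  1  1  1
  i=2: 0  1  1  1  1  1  2  2  2  2
  i=3: 0  1  1  1  1  2  3  3  3  3
  i=4: 0  1  1  1  1  2  3  3  3  4
  i=5: 0  1  1  2  2  3  4  4  4  5
  i=6: 0  1  1  2  2  3  4  4  5  6
  i=7: 1  2  2  3  3  4  5  5  6  7
  i=8: 1  2  2  3  3  4  5  6  7  8
  i=9: 1  2  2  3  4  5  6  7  8  9
  i=10: 1  2  3  4  5  6  7  8  9  10

so w = (2, 7, 6, 10, 4, 9, 1, 8, 5, 3).

Fulton essential set (9 of the 25 Rothe cells):

[(2, 6, 1), (4, 5, 1), (4, 9, 3), (6, 1, 0), (6, 3, 1), (6, 5, 2), (6, 8, 4), (8, 5, 3), (9, 3, 2)]


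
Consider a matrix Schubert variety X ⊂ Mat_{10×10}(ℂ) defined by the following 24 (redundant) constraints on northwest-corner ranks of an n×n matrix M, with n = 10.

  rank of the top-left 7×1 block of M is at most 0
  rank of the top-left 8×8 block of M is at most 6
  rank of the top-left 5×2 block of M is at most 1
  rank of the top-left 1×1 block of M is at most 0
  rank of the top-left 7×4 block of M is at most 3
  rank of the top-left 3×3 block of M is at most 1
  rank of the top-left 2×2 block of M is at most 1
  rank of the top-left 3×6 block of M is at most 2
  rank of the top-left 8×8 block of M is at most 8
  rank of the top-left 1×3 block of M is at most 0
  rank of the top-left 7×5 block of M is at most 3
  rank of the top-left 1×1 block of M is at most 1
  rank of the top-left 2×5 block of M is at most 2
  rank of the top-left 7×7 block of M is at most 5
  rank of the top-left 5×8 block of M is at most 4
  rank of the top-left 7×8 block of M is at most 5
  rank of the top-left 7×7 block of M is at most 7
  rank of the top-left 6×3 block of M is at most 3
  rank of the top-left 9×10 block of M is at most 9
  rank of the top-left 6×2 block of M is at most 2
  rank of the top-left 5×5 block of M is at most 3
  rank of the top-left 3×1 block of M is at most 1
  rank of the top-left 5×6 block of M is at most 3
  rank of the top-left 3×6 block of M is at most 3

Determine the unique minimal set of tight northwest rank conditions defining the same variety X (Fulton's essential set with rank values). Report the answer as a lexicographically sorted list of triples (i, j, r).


The tightest implied rank at each (i,j), from the 24 conditions:

  0 | 0 | 0 | 1 | 1 | 1 | 1 | 1 | 1 | 1
  0 | 1 | 1 | 2 | 2 | 2 | 2 | 2 | 2 | 2
  0 | 1 | 1 | 2 | 2 | 2 | 3 | 3 | 3 | 3
  0 | 1 | 2 | 3 | 3 | 3 | 4 | 4 | 4 | 4
  0 | 1 | 2 | 3 | 3 | 3 | 4 | 4 | 5 | 5
  0 | 1 | 2 | 3 | 3 | 4 | 5 | 5 | 6 | 6
  0 | 1 | 2 | 3 | 3 | 4 | 5 | 5 | 6 | 7
  1 | 2 | 3 | 4 | 4 | 5 | 6 | 6 | 7 | 8
  1 | 2 | 3 | 4 | 5 | 6 | 7 | 7 | 8 | 9
  1 | 2 | 3 | 4 | 5 | 6 | 7 | 8 | 9 | 10

giving w = (4, 2, 7, 3, 9, 6, 10, 1, 5, 8) via Δ²R.

|D(w)|=18, |Ess(w)|=8:

[(1, 3, 0), (3, 3, 1), (3, 6, 2), (5, 6, 3), (5, 8, 4), (7, 1, 0), (7, 5, 3), (7, 8, 5)]


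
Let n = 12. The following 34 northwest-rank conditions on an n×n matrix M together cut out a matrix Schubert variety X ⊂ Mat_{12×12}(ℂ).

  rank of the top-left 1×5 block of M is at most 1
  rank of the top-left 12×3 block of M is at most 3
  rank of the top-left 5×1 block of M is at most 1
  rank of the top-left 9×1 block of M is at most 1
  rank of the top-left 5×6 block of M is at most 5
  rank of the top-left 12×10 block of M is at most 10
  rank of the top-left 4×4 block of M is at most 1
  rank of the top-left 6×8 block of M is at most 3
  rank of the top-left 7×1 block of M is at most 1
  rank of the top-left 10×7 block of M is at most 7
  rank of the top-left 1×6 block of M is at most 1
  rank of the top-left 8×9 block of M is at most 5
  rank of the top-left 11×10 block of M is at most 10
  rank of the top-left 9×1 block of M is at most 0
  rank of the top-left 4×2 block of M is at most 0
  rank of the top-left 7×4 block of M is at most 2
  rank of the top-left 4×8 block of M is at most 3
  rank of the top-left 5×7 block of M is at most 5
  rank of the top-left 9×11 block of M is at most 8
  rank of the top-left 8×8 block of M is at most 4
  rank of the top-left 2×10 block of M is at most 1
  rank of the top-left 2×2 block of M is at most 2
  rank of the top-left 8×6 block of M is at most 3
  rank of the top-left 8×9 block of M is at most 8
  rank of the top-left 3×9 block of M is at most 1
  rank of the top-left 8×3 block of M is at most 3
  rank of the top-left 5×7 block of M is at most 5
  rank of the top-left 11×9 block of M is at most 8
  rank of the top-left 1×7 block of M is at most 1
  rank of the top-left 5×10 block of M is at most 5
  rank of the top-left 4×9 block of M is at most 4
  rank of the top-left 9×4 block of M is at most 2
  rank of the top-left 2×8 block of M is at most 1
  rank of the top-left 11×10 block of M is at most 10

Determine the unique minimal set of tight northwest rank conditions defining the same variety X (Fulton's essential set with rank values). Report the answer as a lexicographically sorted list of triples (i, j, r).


Recovering R(i,j) via the rank-extension bound from the 34 conditions:

  i=1: 0 0 1 1 1 1 1 1 1 1 1 1
  i=2: 0 0 1 1 1 1 1 1 1 1 2 2
  i=3: 0 0 1 1 1 1 1 1 1 2 3 3
  i=4: 0 0 1 1 2 2 2 2 2 3 4 4
  i=5: 0 1 2 2 3 3 3 3 3 4 5 5
  i=6: 0 1 2 2 3 3 3 3 4 5 6 6
  i=7: 0 1 2 2 3 3 4 4 5 6 7 7
  i=8: 0 1 2 2 3 3 4 4 5 6 7 8
  i=9: 0 1 2 2 3 4 5 5 6 7 8 9
  i=10: 1 2 3 3 4 5 6 6 7 8 9 10
  i=11: 1 2 3 4 5 6 7 7 8 9 10 11
  i=12: 1 2 3 4 5 6 7 8 9 10 11 12

so w = (3, 11, 10, 5, 2, 9, 7, 12, 6, 1, 4, 8).

|D(w)|=37, |Ess(w)|=9:

[(2, 10, 1), (3, 9, 1), (4, 2, 0), (4, 4, 1), (6, 8, 3), (8, 6, 3), (8, 8, 4), (9, 1, 0), (9, 4, 2)]


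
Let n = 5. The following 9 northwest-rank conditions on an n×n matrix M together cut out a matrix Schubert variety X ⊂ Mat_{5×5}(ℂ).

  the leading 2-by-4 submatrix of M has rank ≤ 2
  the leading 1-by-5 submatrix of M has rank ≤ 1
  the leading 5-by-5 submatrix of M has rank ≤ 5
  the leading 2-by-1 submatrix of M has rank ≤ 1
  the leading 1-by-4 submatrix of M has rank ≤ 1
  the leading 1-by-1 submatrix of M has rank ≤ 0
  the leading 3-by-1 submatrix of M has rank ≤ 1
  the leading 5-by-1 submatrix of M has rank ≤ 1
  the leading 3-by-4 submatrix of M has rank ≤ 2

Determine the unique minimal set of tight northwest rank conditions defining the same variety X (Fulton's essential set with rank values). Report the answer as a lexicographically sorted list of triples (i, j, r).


Rank table r_w(5×5) implied by the 9 constraints:

  row 1: 0 | 1 | 1 | 1 | 1
  row 2: 1 | 2 | 2 | 2 | 2
  row 3: 1 | 2 | 2 | 2 | 3
  row 4: 1 | 2 | 3 | 3 | 4
  row 5: 1 | 2 | 3 | 4 | 5

giving w = (2, 1, 5, 3, 4) via Δ²R.

Rothe diagram D(w) (3 cells), 2 SE-corners (essential conditions):

[(1, 1, 0), (3, 4, 2)]


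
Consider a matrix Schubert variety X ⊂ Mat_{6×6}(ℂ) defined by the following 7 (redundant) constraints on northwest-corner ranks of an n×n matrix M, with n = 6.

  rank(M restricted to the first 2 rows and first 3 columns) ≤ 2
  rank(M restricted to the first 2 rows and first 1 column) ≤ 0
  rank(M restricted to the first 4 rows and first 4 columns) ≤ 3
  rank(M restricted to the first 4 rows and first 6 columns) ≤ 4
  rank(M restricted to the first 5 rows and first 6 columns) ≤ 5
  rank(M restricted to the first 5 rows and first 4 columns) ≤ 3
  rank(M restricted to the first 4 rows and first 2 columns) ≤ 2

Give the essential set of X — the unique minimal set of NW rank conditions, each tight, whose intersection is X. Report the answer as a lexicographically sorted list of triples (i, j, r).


Rank table r_w(6×6) implied by the 7 constraints:

  i=1: 0  1  1  1  1  1
  i=2: 0  1  2  2  2  2
  i=3: 1  2  3  3  3  3
  i=4: 1  2  3  3  4  4
  i=5: 1  2  3  3  4  5
  i=6: 1  2  3  4  5  6

reading off 1-entries of Δ²R: w = (2, 3, 1, 5, 6, 4).

ℓ(w)=4; the 2 essential cells (i,j,r):

[(2, 1, 0), (5, 4, 3)]


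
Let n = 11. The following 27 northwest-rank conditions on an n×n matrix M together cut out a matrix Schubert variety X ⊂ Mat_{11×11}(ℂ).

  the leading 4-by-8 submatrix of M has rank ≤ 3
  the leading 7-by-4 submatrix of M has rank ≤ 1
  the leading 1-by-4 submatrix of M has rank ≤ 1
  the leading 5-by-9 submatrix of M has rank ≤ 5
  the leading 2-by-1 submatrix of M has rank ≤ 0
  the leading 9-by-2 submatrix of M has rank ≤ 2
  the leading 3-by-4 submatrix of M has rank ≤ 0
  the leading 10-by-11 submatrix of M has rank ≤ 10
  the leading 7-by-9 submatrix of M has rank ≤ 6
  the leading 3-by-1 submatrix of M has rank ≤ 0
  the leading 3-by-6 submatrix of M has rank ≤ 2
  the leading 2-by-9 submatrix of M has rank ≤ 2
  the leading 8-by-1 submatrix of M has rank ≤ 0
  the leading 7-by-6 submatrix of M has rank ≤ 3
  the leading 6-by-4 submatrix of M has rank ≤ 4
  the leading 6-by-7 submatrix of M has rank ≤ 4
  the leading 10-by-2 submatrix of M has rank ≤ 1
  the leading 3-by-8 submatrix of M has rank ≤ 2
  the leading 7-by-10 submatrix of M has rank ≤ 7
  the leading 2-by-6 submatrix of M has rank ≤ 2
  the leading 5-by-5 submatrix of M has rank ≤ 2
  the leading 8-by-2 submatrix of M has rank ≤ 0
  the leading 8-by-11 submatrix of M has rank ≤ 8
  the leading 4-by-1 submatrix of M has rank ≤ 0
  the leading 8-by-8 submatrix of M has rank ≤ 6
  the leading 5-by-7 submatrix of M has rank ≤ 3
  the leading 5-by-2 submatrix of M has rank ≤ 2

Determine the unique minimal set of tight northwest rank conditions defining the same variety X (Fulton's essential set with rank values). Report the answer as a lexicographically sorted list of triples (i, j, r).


Computing R[i][j] = min implied NW-rank bound (n=11, 27 conditions):

  R[1]: 0 | 0 | 0 | 0 | 1 | 1 | 1 | 1 | 1 | 1 | 1
  R[2]: 0 | 0 | 0 | 0 | 1 | 2 | 2 | 2 | 2 | 2 | 2
  R[3]: 0 | 0 | 0 | 0 | 1 | 2 | 2 | 2 | 3 | 3 | 3
  R[4]: 0 | 0 | 1 | 1 | 2 | 3 | 3 | 3 | 4 | 4 | 4
  R[5]: 0 | 0 | 1 | 1 | 2 | 3 | 3 | 4 | 5 | 5 | 5
  R[6]: 0 | 0 | 1 | 1 | 2 | 3 | 4 | 5 | 6 | 6 | 6
  R[7]: 0 | 0 | 1 | 1 | 2 | 3 | 4 | 5 | 6 | 7 | 7
  R[8]: 0 | 0 | 1 | 2 | 3 | 4 | 5 | 6 | 7 | 8 | 8
  R[9]: 1 | 1 | 2 | 3 | 4 | 5 | 6 | 7 | 8 | 9 | 9
  R[10]: 1 | 1 | 2 | 3 | 4 | 5 | 6 | 7 | 8 | 9 | 10
  R[11]: 1 | 2 | 3 | 4 | 5 | 6 | 7 | 8 | 9 | 10 | 11

hence w(1..11) = (5, 6, 9, 3, 8, 7, 10, 4, 1, 11, 2).

ℓ(w)=29; the 6 essential cells (i,j,r):

[(3, 4, 0), (3, 8, 2), (5, 7, 3), (7, 4, 1), (8, 2, 0), (10, 2, 1)]


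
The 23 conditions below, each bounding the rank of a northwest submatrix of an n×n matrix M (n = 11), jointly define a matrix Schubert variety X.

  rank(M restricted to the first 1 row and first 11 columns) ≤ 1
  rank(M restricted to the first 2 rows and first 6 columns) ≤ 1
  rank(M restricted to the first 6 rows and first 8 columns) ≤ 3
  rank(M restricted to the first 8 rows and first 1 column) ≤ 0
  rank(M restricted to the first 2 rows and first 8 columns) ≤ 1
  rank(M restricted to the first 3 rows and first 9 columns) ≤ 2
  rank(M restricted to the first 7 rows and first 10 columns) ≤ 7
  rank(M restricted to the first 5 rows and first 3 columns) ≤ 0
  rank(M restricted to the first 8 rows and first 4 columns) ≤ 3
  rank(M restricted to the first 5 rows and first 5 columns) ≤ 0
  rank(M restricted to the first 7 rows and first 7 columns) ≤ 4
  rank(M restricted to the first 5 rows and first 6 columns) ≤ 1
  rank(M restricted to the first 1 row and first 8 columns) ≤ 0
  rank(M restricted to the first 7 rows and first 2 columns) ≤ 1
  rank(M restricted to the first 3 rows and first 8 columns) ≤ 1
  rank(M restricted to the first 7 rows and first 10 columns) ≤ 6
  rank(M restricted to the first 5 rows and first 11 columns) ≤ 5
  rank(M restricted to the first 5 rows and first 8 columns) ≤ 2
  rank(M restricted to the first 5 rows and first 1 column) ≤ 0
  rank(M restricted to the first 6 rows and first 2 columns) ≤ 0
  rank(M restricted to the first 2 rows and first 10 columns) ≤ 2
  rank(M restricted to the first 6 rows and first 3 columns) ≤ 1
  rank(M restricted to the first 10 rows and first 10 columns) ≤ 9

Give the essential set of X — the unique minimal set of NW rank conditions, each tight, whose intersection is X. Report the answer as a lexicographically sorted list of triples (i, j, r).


The tightest implied rank at each (i,j), from the 23 conditions:

  R[1]: 0 0 0 0 0 0 0 0 1 1 1
  R[2]: 0 0 0 0 0 1 1 1 2 2 2
  R[3]: 0 0 0 0 0 1 1 1 2 3 3
  R[4]: 0 0 0 0 0 1 2 2 3 4 4
  R[5]: 0 0 0 0 0 1 2 2 3 4 5
  R[6]: 0 0 1 1 1 2 3 3 4 5 6
  R[7]: 0 1 2 2 2 3 4 4 5 6 7
  R[8]: 0 1 2 3 3 4 5 5 6 7 8
  R[9]: 1 2 3 4 4 5 6 6 7 8 9
  R[10]: 1 2 3 4 5 6 7 7 8 9 10
  R[11]: 1 2 3 4 5 6 7 8 9 10 11

hence w(1..11) = (9, 6, 10, 7, 11, 3, 2, 4, 1, 5, 8).

D(w) has 35 cells with 6 SE-corners; essential set:

[(1, 8, 0), (3, 8, 1), (5, 5, 0), (5, 8, 2), (6, 2, 0), (8, 1, 0)]


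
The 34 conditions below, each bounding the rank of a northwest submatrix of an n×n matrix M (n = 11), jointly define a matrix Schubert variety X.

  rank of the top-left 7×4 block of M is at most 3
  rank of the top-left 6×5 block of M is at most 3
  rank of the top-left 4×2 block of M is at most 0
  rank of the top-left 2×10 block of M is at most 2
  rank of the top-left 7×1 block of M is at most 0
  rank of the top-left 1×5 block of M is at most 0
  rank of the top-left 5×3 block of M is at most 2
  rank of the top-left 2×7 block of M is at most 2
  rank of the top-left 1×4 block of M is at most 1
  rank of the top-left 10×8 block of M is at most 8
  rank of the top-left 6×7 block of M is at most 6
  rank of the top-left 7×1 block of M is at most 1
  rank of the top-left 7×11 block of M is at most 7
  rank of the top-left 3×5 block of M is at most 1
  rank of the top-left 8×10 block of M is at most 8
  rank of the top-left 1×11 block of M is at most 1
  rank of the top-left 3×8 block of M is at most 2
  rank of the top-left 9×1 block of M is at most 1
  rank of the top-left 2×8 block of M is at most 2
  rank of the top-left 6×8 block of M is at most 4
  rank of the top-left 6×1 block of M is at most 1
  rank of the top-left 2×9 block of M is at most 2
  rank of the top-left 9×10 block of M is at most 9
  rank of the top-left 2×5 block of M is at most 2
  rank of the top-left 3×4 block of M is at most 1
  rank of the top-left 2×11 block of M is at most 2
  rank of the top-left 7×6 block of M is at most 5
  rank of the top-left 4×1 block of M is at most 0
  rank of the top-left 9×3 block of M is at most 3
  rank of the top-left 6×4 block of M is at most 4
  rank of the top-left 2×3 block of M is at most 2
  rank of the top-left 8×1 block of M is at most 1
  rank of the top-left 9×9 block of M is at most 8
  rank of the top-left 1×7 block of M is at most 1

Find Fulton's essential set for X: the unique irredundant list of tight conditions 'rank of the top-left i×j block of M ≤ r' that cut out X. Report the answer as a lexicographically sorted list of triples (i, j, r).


The tightest implied rank at each (i,j), from the 34 conditions:

  R[1]: 0 | 0 | 0 | 0 | 0 | 1 | 1 | 1 | 1 | 1 | 1
  R[2]: 0 | 0 | 1 | 1 | 1 | 2 | 2 | 2 | 2 | 2 | 2
  R[3]: 0 | 0 | 1 | 1 | 1 | 2 | 2 | 2 | 3 | 3 | 3
  R[4]: 0 | 0 | 1 | 2 | 2 | 3 | 3 | 3 | 4 | 4 | 4
  R[5]: 0 | 1 | 2 | 3 | 3 | 4 | 4 | 4 | 5 | 5 | 5
  R[6]: 0 | 1 | 2 | 3 | 3 | 4 | 4 | 4 | 5 | 6 | 6
  R[7]: 0 | 1 | 2 | 3 | 4 | 5 | 5 | 5 | 6 | 7 | 7
  R[8]: 1 | 2 | 3 | 4 | 5 | 6 | 6 | 6 | 7 | 8 | 8
  R[9]: 1 | 2 | 3 | 4 | 5 | 6 | 7 | 7 | 8 | 9 | 9
  R[10]: 1 | 2 | 3 | 4 | 5 | 6 | 7 | 8 | 9 | 10 | 10
  R[11]: 1 | 2 | 3 | 4 | 5 | 6 | 7 | 8 | 9 | 10 | 11

hence w(1..11) = (6, 3, 9, 4, 2, 10, 5, 1, 7, 8, 11).

Fulton essential set (7 of the 21 Rothe cells):

[(1, 5, 0), (3, 5, 1), (3, 8, 2), (4, 2, 0), (6, 5, 3), (6, 8, 4), (7, 1, 0)]


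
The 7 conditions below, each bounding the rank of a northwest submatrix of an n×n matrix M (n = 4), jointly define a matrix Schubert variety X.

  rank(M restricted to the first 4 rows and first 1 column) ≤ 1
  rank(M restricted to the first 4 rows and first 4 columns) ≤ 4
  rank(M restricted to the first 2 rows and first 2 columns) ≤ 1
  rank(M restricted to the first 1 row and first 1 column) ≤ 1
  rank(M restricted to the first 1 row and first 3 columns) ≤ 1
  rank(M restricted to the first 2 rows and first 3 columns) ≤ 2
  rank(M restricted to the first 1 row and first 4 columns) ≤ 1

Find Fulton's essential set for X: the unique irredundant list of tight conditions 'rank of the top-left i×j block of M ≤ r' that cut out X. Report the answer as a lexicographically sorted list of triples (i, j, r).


The tightest implied rank at each (i,j), from the 7 conditions:

  1, 1, 1, 1
  1, 1, 2, 2
  1, 2, 3, 3
  1, 2, 3, 4

second differences of R give the permutation w = (1, 3, 2, 4).

1 SE-corner of the 1-cell Rothe diagram gives Ess(w):

[(2, 2, 1)]


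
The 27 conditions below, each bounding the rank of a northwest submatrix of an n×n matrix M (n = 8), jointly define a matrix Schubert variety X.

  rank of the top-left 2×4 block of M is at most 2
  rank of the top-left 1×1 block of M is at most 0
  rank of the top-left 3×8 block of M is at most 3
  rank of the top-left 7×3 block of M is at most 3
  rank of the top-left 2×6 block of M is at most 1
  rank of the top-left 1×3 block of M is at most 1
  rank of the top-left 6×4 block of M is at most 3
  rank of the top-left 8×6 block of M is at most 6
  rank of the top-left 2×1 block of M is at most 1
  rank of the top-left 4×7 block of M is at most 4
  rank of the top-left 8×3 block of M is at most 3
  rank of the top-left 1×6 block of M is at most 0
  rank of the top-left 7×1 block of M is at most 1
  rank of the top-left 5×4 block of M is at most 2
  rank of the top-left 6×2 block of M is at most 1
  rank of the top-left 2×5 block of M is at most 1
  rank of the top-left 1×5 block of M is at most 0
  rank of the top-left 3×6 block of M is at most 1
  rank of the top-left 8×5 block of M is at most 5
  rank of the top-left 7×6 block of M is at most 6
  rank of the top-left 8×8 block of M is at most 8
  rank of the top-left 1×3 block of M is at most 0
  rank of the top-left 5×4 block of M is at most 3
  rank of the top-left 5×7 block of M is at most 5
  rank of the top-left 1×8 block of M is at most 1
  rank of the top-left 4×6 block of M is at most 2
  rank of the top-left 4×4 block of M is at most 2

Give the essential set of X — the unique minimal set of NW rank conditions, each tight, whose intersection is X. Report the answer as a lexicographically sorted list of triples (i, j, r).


Reconstructing r_w from the 27 given conditions:

  row 1: 0  0  0  0  0  0  1  1
  row 2: 1  1  1  1  1  1  2  2
  row 3: 1  1  1  1  1  1  2  3
  row 4: 1  1  2  2  2  2  3  4
  row 5: 1  1  2  2  3  3  4  5
  row 6: 1  1  2  3  4  4  5  6
  row 7: 1  2  3  4  5  5  6  7
  row 8: 1  2  3  4  5  6  7  8

the unique w with this rank table is (7, 1, 8, 3, 5, 4, 2, 6).

4 SE-corners of the 15-cell Rothe diagram give Ess(w):

[(1, 6, 0), (3, 6, 1), (5, 4, 2), (6, 2, 1)]


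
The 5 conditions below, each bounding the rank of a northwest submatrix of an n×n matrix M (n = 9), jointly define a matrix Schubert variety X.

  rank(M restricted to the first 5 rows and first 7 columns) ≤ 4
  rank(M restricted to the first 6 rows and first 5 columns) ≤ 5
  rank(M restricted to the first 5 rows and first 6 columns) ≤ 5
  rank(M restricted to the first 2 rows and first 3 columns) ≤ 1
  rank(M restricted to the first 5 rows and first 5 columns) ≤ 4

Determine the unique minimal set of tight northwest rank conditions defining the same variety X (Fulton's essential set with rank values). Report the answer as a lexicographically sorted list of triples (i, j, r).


Propagating the 5 rank bounds to every northwest block:

  i=1: 1, 1, 1, 1, 1, 1, 1, 1, 1
  i=2: 1, 1, 1, 2, 2, 2, 2, 2, 2
  i=3: 1, 2, 2, 3, 3, 3, 3, 3, 3
  i=4: 1, 2, 3, 4, 4, 4, 4, 4, 4
  i=5: 1, 2, 3, 4, 4, 4, 4, 5, 5
  i=6: 1, 2, 3, 4, 5, 5, 5, 6, 6
  i=7: 1, 2, 3, 4, 5, 6, 6, 7, 7
  i=8: 1, 2, 3, 4, 5, 6, 7, 8, 8
  i=9: 1, 2, 3, 4, 5, 6, 7, 8, 9

giving w = (1, 4, 2, 3, 8, 5, 6, 7, 9) via Δ²R.

ℓ(w)=5; the 2 essential cells (i,j,r):

[(2, 3, 1), (5, 7, 4)]


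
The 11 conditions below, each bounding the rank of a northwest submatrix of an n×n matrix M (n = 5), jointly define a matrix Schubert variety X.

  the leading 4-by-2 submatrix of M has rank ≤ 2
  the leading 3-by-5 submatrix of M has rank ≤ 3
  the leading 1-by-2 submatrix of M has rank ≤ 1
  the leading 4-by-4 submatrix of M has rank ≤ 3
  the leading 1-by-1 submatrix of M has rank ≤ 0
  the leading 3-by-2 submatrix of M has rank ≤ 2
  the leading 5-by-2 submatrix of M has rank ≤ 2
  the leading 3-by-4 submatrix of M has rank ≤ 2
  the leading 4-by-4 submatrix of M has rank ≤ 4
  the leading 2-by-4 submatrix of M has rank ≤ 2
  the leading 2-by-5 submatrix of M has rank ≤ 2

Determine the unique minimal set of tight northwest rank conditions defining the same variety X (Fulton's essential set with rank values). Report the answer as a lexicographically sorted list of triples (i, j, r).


Recovering R(i,j) via the rank-extension bound from the 11 conditions:

  row 1: 0 1 1 1 1
  row 2: 1 2 2 2 2
  row 3: 1 2 2 2 3
  row 4: 1 2 3 3 4
  row 5: 1 2 3 4 5

second differences of R give the permutation w = (2, 1, 5, 3, 4).

D(w) has 3 cells with 2 SE-corners; essential set:

[(1, 1, 0), (3, 4, 2)]


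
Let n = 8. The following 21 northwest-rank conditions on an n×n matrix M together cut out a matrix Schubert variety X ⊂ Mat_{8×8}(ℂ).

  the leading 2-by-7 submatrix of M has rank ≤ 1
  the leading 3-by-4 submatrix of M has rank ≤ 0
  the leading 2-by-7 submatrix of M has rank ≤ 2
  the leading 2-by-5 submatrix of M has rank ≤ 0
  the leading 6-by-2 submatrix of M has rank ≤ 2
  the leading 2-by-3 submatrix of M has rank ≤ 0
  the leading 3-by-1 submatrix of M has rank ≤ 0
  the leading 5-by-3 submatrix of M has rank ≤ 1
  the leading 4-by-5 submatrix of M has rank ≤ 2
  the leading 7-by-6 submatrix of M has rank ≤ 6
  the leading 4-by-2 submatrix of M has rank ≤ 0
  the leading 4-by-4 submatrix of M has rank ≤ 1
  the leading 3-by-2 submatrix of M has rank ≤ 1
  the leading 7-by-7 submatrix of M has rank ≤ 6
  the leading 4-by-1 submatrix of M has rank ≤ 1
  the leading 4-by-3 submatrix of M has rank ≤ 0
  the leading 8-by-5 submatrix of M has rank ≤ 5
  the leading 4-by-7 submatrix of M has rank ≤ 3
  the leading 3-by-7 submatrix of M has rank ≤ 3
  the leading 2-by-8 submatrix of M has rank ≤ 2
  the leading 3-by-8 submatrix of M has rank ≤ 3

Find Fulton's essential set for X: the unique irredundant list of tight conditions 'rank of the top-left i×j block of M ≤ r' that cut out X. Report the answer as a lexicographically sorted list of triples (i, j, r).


Rank table r_w(8×8) implied by the 21 constraints:

  R[1]: 0 | 0 | 0 | 0 | 0 | 1 | 1 | 1
  R[2]: 0 | 0 | 0 | 0 | 0 | 1 | 1 | 2
  R[3]: 0 | 0 | 0 | 0 | 1 | 2 | 2 | 3
  R[4]: 0 | 0 | 0 | 1 | 2 | 3 | 3 | 4
  R[5]: 1 | 1 | 1 | 2 | 3 | 4 | 4 | 5
  R[6]: 1 | 2 | 2 | 3 | 4 | 5 | 5 | 6
  R[7]: 1 | 2 | 3 | 4 | 5 | 6 | 6 | 7
  R[8]: 1 | 2 | 3 | 4 | 5 | 6 | 7 | 8

hence w(1..8) = (6, 8, 5, 4, 1, 2, 3, 7).

4 SE-corners of the 18-cell Rothe diagram give Ess(w):

[(2, 5, 0), (2, 7, 1), (3, 4, 0), (4, 3, 0)]


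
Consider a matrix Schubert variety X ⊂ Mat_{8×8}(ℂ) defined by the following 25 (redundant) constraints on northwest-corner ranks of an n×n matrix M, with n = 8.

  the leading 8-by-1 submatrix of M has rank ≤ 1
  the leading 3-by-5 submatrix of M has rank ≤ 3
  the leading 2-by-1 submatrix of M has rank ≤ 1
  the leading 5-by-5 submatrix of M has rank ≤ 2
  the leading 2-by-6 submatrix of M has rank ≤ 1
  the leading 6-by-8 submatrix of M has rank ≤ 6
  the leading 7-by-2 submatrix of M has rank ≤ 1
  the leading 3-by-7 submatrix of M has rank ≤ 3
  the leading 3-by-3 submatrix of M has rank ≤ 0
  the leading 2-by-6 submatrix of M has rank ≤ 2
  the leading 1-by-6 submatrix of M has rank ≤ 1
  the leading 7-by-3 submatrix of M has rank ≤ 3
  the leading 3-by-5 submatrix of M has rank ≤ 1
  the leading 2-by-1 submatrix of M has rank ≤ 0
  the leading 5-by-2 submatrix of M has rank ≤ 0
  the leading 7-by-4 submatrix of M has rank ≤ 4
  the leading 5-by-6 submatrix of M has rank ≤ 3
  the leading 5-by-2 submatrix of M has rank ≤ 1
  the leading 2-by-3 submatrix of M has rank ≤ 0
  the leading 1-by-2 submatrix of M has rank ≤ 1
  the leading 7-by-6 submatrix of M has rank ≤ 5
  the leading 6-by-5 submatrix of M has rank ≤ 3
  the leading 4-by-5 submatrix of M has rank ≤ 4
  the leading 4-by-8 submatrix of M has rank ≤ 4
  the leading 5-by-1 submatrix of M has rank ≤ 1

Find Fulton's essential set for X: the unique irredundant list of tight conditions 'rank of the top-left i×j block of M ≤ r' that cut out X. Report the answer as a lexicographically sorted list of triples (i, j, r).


Propagating the 25 rank bounds to every northwest block:

  i=1: 0, 0, 0, 1, 1, 1, 1, 1
  i=2: 0, 0, 0, 1, 1, 1, 2, 2
  i=3: 0, 0, 0, 1, 1, 2, 3, 3
  i=4: 0, 0, 1, 2, 2, 3, 4, 4
  i=5: 0, 0, 1, 2, 2, 3, 4, 5
  i=6: 1, 1, 2, 3, 3, 4, 5, 6
  i=7: 1, 1, 2, 3, 4, 5, 6, 7
  i=8: 1, 2, 3, 4, 5, 6, 7, 8

second differences of R give the permutation w = (4, 7, 6, 3, 8, 1, 5, 2).

Fulton essential set (6 of the 18 Rothe cells):

[(2, 6, 1), (3, 3, 0), (3, 5, 1), (5, 2, 0), (5, 5, 2), (7, 2, 1)]


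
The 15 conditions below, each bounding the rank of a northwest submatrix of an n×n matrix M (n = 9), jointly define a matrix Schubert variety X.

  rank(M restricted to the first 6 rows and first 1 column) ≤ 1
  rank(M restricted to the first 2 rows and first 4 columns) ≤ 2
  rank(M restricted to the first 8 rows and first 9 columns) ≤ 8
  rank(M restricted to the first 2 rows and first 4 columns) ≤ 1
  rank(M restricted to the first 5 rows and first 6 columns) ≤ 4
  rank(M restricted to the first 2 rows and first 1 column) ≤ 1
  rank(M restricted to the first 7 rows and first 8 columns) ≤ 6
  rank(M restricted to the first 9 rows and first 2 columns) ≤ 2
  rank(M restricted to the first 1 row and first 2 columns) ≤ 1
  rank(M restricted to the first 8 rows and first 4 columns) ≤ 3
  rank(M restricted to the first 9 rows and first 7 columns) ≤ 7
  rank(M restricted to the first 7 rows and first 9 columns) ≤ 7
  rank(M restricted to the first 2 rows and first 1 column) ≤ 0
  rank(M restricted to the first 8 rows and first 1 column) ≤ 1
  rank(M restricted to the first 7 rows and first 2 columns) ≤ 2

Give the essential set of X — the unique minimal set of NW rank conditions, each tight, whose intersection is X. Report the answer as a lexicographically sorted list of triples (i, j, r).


Computing R[i][j] = min implied NW-rank bound (n=9, 15 conditions):

  R[1]: 0  1  1  1  1  1  1  1  1
  R[2]: 0  1  1  1  2  2  2  2  2
  R[3]: 1  2  2  2  3  3  3  3  3
  R[4]: 1  2  3  3  4  4  4  4  4
  R[5]: 1  2  3  3  4  4  5  5  5
  R[6]: 1  2  3  3  4  5  6  6  6
  R[7]: 1  2  3  3  4  5  6  6  7
  R[8]: 1  2  3  3  4  5  6  7  8
  R[9]: 1  2  3  4  5  6  7  8  9

the unique w with this rank table is (2, 5, 1, 3, 7, 6, 9, 8, 4).

Rothe diagram D(w) (10 cells), 5 SE-corners (essential conditions):

[(2, 1, 0), (2, 4, 1), (5, 6, 4), (7, 8, 6), (8, 4, 3)]


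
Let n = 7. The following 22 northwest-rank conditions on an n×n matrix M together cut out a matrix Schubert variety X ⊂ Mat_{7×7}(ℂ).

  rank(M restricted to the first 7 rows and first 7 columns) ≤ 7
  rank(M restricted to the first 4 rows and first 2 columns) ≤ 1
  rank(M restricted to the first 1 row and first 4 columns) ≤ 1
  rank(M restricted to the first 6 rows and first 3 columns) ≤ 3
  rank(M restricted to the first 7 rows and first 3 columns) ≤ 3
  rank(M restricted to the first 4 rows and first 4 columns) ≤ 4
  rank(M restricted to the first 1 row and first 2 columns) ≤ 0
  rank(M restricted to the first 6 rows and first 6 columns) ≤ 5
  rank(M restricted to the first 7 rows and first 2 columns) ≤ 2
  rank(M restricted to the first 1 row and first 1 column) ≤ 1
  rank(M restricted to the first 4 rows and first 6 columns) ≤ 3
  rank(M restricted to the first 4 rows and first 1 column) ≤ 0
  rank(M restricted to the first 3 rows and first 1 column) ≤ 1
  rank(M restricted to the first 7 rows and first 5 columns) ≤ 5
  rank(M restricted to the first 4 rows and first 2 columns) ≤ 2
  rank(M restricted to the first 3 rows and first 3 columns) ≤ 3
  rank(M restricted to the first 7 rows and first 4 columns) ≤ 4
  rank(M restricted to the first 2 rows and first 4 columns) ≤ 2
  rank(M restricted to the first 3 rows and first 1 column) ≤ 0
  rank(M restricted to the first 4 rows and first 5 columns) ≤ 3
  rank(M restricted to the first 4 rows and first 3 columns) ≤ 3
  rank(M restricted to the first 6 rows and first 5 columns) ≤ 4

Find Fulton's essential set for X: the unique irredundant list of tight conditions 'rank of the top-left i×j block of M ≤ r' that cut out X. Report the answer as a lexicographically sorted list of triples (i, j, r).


Recovering R(i,j) via the rank-extension bound from the 22 conditions:

  i=1: 0 0 1 1 1 1 1
  i=2: 0 1 2 2 2 2 2
  i=3: 0 1 2 3 3 3 3
  i=4: 0 1 2 3 3 3 4
  i=5: 1 2 3 4 4 4 5
  i=6: 1 2 3 4 4 5 6
  i=7: 1 2 3 4 5 6 7

second differences of R give the permutation w = (3, 2, 4, 7, 1, 6, 5).

|D(w)|=8, |Ess(w)|=4:

[(1, 2, 0), (4, 1, 0), (4, 6, 3), (6, 5, 4)]


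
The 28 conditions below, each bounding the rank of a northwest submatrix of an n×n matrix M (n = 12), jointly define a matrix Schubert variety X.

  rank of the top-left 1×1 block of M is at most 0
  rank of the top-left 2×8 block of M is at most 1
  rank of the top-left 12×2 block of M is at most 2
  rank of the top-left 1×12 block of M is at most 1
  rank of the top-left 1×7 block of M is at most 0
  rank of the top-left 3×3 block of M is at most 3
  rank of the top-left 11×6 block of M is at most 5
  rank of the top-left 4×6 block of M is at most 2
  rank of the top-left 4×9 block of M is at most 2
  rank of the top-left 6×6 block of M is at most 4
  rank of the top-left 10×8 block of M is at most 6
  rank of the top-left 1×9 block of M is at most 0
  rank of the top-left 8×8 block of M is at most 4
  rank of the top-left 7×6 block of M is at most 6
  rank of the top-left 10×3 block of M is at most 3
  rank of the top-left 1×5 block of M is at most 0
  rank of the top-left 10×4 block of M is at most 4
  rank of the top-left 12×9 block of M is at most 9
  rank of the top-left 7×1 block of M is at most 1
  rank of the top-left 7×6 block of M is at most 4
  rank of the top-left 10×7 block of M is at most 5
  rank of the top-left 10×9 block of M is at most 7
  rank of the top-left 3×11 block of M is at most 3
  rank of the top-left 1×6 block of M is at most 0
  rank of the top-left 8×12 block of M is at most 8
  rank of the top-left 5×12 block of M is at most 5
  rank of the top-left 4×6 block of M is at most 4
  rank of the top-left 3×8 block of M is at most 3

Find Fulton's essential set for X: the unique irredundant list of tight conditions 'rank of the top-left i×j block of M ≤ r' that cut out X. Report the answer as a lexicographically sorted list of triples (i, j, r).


Recovering R(i,j) via the rank-extension bound from the 28 conditions:

  row 1: 0  0  0  0  0  0  0  0  0  1  1  1
  row 2: 1  1  1  1  1  1  1  1  1  2  2  2
  row 3: 1  2  2  2  2  2  2  2  2  3  3  3
  row 4: 1  2  2  2  2  2  2  2  2  3  4  4
  row 5: 1  2  3  3  3  3  3  3  3  4  5  5
  row 6: 1  2  3  4  4  4  4  4  4  5  6  6
  row 7: 1  2  3  4  4  4  4  4  5  6  7  7
  row 8: 1  2  3  4  4  4  4  4  5  6  7  8
  row 9: 1  2  3  4  5  5  5  5  6  7  8  9
  row 10: 1  2  3  4  5  5  5  6  7  8  9  10
  row 11: 1  2  3  4  5  5  6  7  8  9  10  11
  row 12: 1  2  3  4  5  6  7  8  9  10  11  12

so w = (10, 1, 2, 11, 3, 4, 9, 12, 5, 8, 7, 6).

Rothe diagram D(w) (27 cells), 5 SE-corners (essential conditions):

[(1, 9, 0), (4, 9, 2), (8, 8, 4), (10, 7, 5), (11, 6, 5)]
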